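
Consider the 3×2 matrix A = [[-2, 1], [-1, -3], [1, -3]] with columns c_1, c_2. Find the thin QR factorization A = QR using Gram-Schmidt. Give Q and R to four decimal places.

Q = [[-0.8165, 0.0778], [-0.4082, -0.7785], [0.4082, -0.6228]], R = [[2.4495, -0.8165], [0.0000, 4.2817]]

c_1 = (-2, -1, 1); ‖c_1‖ = 2.4495, so q_1 = (-0.8165, -0.4082, 0.4082).
q_1·c_2 = (-0.8165)·1 + (-0.4082)·(-3) + 0.4082·(-3) = -0.8165.
u_2 = c_2 + 0.8165·q_1 = (0.3333, -3.3333, -2.6667).
‖u_2‖ = 4.2817, so q_2 = (0.0778, -0.7785, -0.6228).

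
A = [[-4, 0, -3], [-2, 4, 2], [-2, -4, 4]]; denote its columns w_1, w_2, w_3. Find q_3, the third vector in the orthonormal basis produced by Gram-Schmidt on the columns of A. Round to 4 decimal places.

q_3 = (-0.5774, 0.5774, 0.5774)

w_1 = (-4, -2, -2); ‖w_1‖ = 4.8990, so q_1 = (-0.8165, -0.4082, -0.4082).
q_1·w_2 = (-0.8165)·0 + (-0.4082)·4 + (-0.4082)·(-4) = 0.0000.
u_2 = w_2 + 0.0000·q_1 = (0.0000, 4.0000, -4.0000).
‖u_2‖ = 5.6569, so q_2 = (0.0000, 0.7071, -0.7071).
q_1·w_3 = (-0.8165)·(-3) + (-0.4082)·2 + (-0.4082)·4 = 0.0000; q_2·w_3 = 0.0000·(-3) + 0.7071·2 + (-0.7071)·4 = -1.4142.
u_3 = w_3 + 0.0000·q_1 + 1.4142·q_2 = (-3.0000, 3.0000, 3.0000).
‖u_3‖ = 5.1962, so q_3 = (-0.5774, 0.5774, 0.5774).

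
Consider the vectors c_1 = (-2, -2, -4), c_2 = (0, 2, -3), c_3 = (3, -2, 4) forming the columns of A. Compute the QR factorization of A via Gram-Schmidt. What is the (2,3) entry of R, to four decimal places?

r_{23} = -3.1109

e_1 = c_1/‖c_1‖ = (-2, -2, -4)/4.8990 = (-0.4082, -0.4082, -0.8165).
r_{12} = e_1·c_2 = 1.6330.
u_2 = c_2 − 1.6330·e_1 = (0.6667, 2.6667, -1.6667).
‖u_2‖ = 3.2146, so e_2 = (0.2074, 0.8296, -0.5185).
r_{23} = e_2·c_3 = -3.1109.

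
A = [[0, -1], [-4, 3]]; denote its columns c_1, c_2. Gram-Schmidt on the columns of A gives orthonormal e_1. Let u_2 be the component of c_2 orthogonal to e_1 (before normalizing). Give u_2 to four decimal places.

u_2 = (-1.0000, 0.0000)

e_1 = c_1/‖c_1‖ = (0, -4)/4.0000 = (0.0000, -1.0000).
r_{12} = e_1·c_2 = -3.0000.
u_2 = c_2 + 3.0000·e_1 = (-1.0000, 0.0000).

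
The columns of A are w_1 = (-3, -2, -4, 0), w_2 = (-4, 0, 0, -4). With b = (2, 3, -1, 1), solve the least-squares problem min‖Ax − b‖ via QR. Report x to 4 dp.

x = (-0.1429, -0.3214)

w_1 = (-3, -2, -4, 0); ‖w_1‖ = 5.3852, so q_1 = (-0.5571, -0.3714, -0.7428, 0.0000).
q_1·w_2 = (-0.5571)·(-4) + (-0.3714)·0 + (-0.7428)·0 + 0.0000·(-4) = 2.2283.
u_2 = w_2 − 2.2283·q_1 = (-2.7586, 0.8276, 1.6552, -4.0000).
‖u_2‖ = 5.1995, so q_2 = (-0.5306, 0.1592, 0.3183, -0.7693).
Qᵀb = (-1.4856, -1.6713).
Back-substitute: x_2 = -1.6713/5.1995 = -0.3214.
x_1 = (-1.4856 − 2.2283·(-0.3214))/5.3852 = -0.1429.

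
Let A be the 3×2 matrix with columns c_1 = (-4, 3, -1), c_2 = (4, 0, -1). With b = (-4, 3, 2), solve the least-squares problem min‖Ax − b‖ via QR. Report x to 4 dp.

q_1 = c_1/‖c_1‖ = (-4, 3, -1)/5.0990 = (-0.7845, 0.5883, -0.1961).
r_{12} = q_1·c_2 = -2.9417.
u_2 = c_2 + 2.9417·q_1 = (1.6923, 1.7308, -1.5769).
‖u_2‖ = 2.8890, so q_2 = (0.5858, 0.5991, -0.5458).
Qᵀb = (4.5107, -1.6375).
Back-substitute: x_2 = -1.6375/2.8890 = -0.5668.
x_1 = (4.5107 + 2.9417·(-0.5668))/5.0990 = 0.5576.

x = (0.5576, -0.5668)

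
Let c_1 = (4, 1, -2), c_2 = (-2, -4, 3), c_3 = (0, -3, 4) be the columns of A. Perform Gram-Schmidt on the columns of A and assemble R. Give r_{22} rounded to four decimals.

r_{22} = 3.6839

c_1 = (4, 1, -2); ‖c_1‖ = 4.5826, so e_1 = (0.8729, 0.2182, -0.4364).
e_1·c_2 = 0.8729·(-2) + 0.2182·(-4) + (-0.4364)·3 = -3.9279.
u_2 = c_2 + 3.9279·e_1 = (1.4286, -3.1429, 1.2857).
r_{22} = ‖u_2‖ = 3.6839.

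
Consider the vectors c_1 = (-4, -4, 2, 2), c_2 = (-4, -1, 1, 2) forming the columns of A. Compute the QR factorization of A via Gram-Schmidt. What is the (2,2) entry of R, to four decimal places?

r_{22} = 2.2583

c_1 = (-4, -4, 2, 2); ‖c_1‖ = 6.3246, so e_1 = (-0.6325, -0.6325, 0.3162, 0.3162).
e_1·c_2 = (-0.6325)·(-4) + (-0.6325)·(-1) + 0.3162·1 + 0.3162·2 = 4.1110.
u_2 = c_2 − 4.1110·e_1 = (-1.4000, 1.6000, -0.3000, 0.7000).
r_{22} = ‖u_2‖ = 2.2583.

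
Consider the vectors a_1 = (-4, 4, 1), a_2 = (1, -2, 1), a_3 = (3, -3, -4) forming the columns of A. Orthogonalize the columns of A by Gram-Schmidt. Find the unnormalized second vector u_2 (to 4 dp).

u_2 = (-0.3333, -0.6667, 1.3333)

q_1 = a_1/‖a_1‖ = (-4, 4, 1)/5.7446 = (-0.6963, 0.6963, 0.1741).
r_{12} = q_1·a_2 = -1.9149.
u_2 = a_2 + 1.9149·q_1 = (-0.3333, -0.6667, 1.3333).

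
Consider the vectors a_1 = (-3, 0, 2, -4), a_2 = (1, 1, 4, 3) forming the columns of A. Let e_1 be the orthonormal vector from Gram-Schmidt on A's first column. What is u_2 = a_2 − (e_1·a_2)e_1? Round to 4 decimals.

a_1 = (-3, 0, 2, -4); ‖a_1‖ = 5.3852, so e_1 = (-0.5571, 0.0000, 0.3714, -0.7428).
e_1·a_2 = (-0.5571)·1 + 0.0000·1 + 0.3714·4 + (-0.7428)·3 = -1.2999.
u_2 = a_2 + 1.2999·e_1 = (0.2759, 1.0000, 4.4828, 2.0345).

u_2 = (0.2759, 1.0000, 4.4828, 2.0345)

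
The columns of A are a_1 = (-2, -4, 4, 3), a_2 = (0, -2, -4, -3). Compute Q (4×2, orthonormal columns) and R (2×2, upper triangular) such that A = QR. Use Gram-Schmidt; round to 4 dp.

Q = [[-0.2981, -0.1590], [-0.5963, -0.7389], [0.5963, -0.5238], [0.4472, -0.3928]], R = [[6.7082, -2.5342], [0.0000, 4.7516]]

a_1 = (-2, -4, 4, 3); ‖a_1‖ = 6.7082, so e_1 = (-0.2981, -0.5963, 0.5963, 0.4472).
e_1·a_2 = (-0.2981)·0 + (-0.5963)·(-2) + 0.5963·(-4) + 0.4472·(-3) = -2.5342.
u_2 = a_2 + 2.5342·e_1 = (-0.7556, -3.5111, -2.4889, -1.8667).
‖u_2‖ = 4.7516, so e_2 = (-0.1590, -0.7389, -0.5238, -0.3928).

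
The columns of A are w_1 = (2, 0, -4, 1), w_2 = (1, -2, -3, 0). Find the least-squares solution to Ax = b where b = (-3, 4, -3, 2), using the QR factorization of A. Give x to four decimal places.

w_1 = (2, 0, -4, 1); ‖w_1‖ = 4.5826, so q_1 = (0.4364, 0.0000, -0.8729, 0.2182).
q_1·w_2 = 0.4364·1 + 0.0000·(-2) + (-0.8729)·(-3) + 0.2182·0 = 3.0551.
u_2 = w_2 − 3.0551·q_1 = (-0.3333, -2.0000, -0.3333, -0.6667).
‖u_2‖ = 2.1602, so q_2 = (-0.1543, -0.9258, -0.1543, -0.3086).
Qᵀb = (1.7457, -3.3947).
Back-substitute: x_2 = -3.3947/2.1602 = -1.5714.
x_1 = (1.7457 − 3.0551·(-1.5714))/4.5826 = 1.4286.

x = (1.4286, -1.5714)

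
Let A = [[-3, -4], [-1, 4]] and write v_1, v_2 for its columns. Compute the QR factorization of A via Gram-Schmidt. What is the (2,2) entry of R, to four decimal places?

r_{22} = 5.0596

v_1 = (-3, -1); ‖v_1‖ = 3.1623, so q_1 = (-0.9487, -0.3162).
q_1·v_2 = (-0.9487)·(-4) + (-0.3162)·4 = 2.5298.
u_2 = v_2 − 2.5298·q_1 = (-1.6000, 4.8000).
r_{22} = ‖u_2‖ = 5.0596.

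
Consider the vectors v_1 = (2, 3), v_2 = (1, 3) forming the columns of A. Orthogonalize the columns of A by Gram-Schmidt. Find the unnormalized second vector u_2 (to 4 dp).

u_2 = (-0.6923, 0.4615)

v_1 = (2, 3); ‖v_1‖ = 3.6056, so e_1 = (0.5547, 0.8321).
e_1·v_2 = 0.5547·1 + 0.8321·3 = 3.0509.
u_2 = v_2 − 3.0509·e_1 = (-0.6923, 0.4615).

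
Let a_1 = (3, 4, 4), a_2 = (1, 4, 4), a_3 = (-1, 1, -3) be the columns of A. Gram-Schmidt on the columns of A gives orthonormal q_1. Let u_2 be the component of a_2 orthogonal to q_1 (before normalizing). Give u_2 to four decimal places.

q_1 = a_1/‖a_1‖ = (3, 4, 4)/6.4031 = (0.4685, 0.6247, 0.6247).
r_{12} = q_1·a_2 = 5.4661.
u_2 = a_2 − 5.4661·q_1 = (-1.5610, 0.5854, 0.5854).

u_2 = (-1.5610, 0.5854, 0.5854)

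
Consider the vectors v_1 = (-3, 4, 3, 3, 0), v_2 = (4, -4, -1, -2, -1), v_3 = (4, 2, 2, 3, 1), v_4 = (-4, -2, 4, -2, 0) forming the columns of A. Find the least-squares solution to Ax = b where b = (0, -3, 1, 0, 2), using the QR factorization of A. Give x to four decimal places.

x = (-1.3125, -0.8678, 0.7279, 0.7321)

v_1 = (-3, 4, 3, 3, 0); ‖v_1‖ = 6.5574, so e_1 = (-0.4575, 0.6100, 0.4575, 0.4575, 0.0000).
e_1·v_2 = (-0.4575)·4 + 0.6100·(-4) + 0.4575·(-1) + 0.4575·(-2) + 0.0000·(-1) = -5.6424.
u_2 = v_2 + 5.6424·e_1 = (1.4186, -0.5581, 1.5814, 0.5814, -1.0000).
‖u_2‖ = 2.4825, so e_2 = (0.5714, -0.2248, 0.6370, 0.2342, -0.4028).
e_1·v_3 = (-0.4575)·4 + 0.6100·2 + 0.4575·2 + 0.4575·3 + 0.0000·1 = 1.6775; e_2·v_3 = 0.5714·4 + (-0.2248)·2 + 0.6370·2 + 0.2342·3 + (-0.4028)·1 = 3.4099.
u_3 = v_3 − 1.6775·e_1 − 3.4099·e_2 = (2.8189, 1.7434, -0.9396, 1.4340, 2.3736).
‖u_3‖ = 4.4225, so e_3 = (0.6374, 0.3942, -0.2125, 0.3242, 0.5367).
e_1·v_4 = (-0.4575)·(-4) + 0.6100·(-2) + 0.4575·4 + 0.4575·(-2) + 0.0000·0 = 1.5250; e_2·v_4 = 0.5714·(-4) + (-0.2248)·(-2) + 0.6370·4 + 0.2342·(-2) + (-0.4028)·0 = 0.2436; e_3·v_4 = 0.6374·(-4) + 0.3942·(-2) + (-0.2125)·4 + 0.3242·(-2) + 0.5367·0 = -4.8363.
u_4 = v_4 − 1.5250·e_1 − 0.2436·e_2 + 4.8363·e_3 = (-0.3589, -0.9689, 2.1196, -1.1866, 2.6938).
‖u_4‖ = 3.7716, so e_4 = (-0.0951, -0.2569, 0.5620, -0.3146, 0.7142).
Qᵀb = (-1.3725, 0.5059, -0.3217, 2.7612).
Back-substitute: x_4 = 2.7612/3.7716 = 0.7321.
x_3 = (-0.3217 + 4.8363·0.7321)/4.4225 = 0.7279.
x_2 = (0.5059 − 3.4099·0.7279 − 0.2436·0.7321)/2.4825 = -0.8678.
x_1 = (-1.3725 + 5.6424·(-0.8678) − 1.6775·0.7279 − 1.5250·0.7321)/6.5574 = -1.3125.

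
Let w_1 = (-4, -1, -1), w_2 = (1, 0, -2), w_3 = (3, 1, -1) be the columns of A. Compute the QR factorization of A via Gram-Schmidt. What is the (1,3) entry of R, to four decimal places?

r_{13} = -2.8284

w_1 = (-4, -1, -1); ‖w_1‖ = 4.2426, so q_1 = (-0.9428, -0.2357, -0.2357).
r_{13} = q_1·w_3 = -2.8284.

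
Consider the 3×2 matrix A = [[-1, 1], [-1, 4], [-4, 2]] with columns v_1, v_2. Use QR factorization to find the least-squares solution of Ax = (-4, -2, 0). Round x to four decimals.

q_1 = v_1/‖v_1‖ = (-1, -1, -4)/4.2426 = (-0.2357, -0.2357, -0.9428).
r_{12} = q_1·v_2 = -3.0641.
u_2 = v_2 + 3.0641·q_1 = (0.2778, 3.2778, -0.8889).
‖u_2‖ = 3.4075, so q_2 = (0.0815, 0.9619, -0.2609).
Qᵀb = (1.4142, -2.2499).
Back-substitute: x_2 = -2.2499/3.4075 = -0.6603.
x_1 = (1.4142 + 3.0641·(-0.6603))/4.2426 = -0.1435.

x = (-0.1435, -0.6603)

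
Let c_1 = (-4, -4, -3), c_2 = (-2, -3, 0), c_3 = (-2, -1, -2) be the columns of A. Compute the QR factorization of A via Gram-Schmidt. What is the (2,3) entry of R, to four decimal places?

c_1 = (-4, -4, -3); ‖c_1‖ = 6.4031, so e_1 = (-0.6247, -0.6247, -0.4685).
e_1·c_2 = (-0.6247)·(-2) + (-0.6247)·(-3) + (-0.4685)·0 = 3.1235.
u_2 = c_2 − 3.1235·e_1 = (-0.0488, -1.0488, 1.4634).
‖u_2‖ = 1.8011, so e_2 = (-0.0271, -0.5823, 0.8125).
r_{23} = e_2·c_3 = -0.9886.

r_{23} = -0.9886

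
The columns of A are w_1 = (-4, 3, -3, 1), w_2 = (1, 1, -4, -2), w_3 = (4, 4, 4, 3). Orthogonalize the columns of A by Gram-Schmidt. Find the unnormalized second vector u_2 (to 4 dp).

w_1 = (-4, 3, -3, 1); ‖w_1‖ = 5.9161, so e_1 = (-0.6761, 0.5071, -0.5071, 0.1690).
e_1·w_2 = (-0.6761)·1 + 0.5071·1 + (-0.5071)·(-4) + 0.1690·(-2) = 1.5213.
u_2 = w_2 − 1.5213·e_1 = (2.0286, 0.2286, -3.2286, -2.2571).

u_2 = (2.0286, 0.2286, -3.2286, -2.2571)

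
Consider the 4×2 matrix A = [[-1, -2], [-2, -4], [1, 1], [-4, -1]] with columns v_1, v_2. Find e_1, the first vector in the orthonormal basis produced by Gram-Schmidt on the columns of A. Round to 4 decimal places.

v_1 = (-1, -2, 1, -4); ‖v_1‖ = 4.6904, so e_1 = (-0.2132, -0.4264, 0.2132, -0.8528).

e_1 = (-0.2132, -0.4264, 0.2132, -0.8528)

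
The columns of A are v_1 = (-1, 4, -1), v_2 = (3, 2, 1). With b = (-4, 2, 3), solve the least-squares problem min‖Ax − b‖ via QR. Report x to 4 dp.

e_1 = v_1/‖v_1‖ = (-1, 4, -1)/4.2426 = (-0.2357, 0.9428, -0.2357).
r_{12} = e_1·v_2 = 0.9428.
u_2 = v_2 − 0.9428·e_1 = (3.2222, 1.1111, 1.2222).
‖u_2‖ = 3.6209, so e_2 = (0.8899, 0.3069, 0.3375).
Qᵀb = (2.1213, -1.9332).
Back-substitute: x_2 = -1.9332/3.6209 = -0.5339.
x_1 = (2.1213 − 0.9428·(-0.5339))/4.2426 = 0.6186.

x = (0.6186, -0.5339)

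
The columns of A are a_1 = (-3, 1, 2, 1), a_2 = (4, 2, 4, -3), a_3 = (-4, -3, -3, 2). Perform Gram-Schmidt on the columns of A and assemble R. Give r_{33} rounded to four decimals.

r_{33} = 1.5566

a_1 = (-3, 1, 2, 1); ‖a_1‖ = 3.8730, so q_1 = (-0.7746, 0.2582, 0.5164, 0.2582).
q_1·a_2 = (-0.7746)·4 + 0.2582·2 + 0.5164·4 + 0.2582·(-3) = -1.2910.
u_2 = a_2 + 1.2910·q_1 = (3.0000, 2.3333, 4.6667, -2.6667).
‖u_2‖ = 6.5828, so q_2 = (0.4557, 0.3545, 0.7089, -0.4051).
q_1·a_3 = (-0.7746)·(-4) + 0.2582·(-3) + 0.5164·(-3) + 0.2582·2 = 1.2910; q_2·a_3 = 0.4557·(-4) + 0.3545·(-3) + 0.7089·(-3) + (-0.4051)·2 = -5.8233.
u_3 = a_3 − 1.2910·q_1 + 5.8233·q_2 = (-0.3462, -1.2692, 0.4615, -0.6923).
r_{33} = ‖u_3‖ = 1.5566.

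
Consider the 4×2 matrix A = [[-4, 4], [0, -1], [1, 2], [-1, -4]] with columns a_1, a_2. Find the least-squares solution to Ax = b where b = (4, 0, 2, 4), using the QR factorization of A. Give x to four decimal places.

x = (-1.1060, -0.1908)

a_1 = (-4, 0, 1, -1); ‖a_1‖ = 4.2426, so e_1 = (-0.9428, 0.0000, 0.2357, -0.2357).
e_1·a_2 = (-0.9428)·4 + 0.0000·(-1) + 0.2357·2 + (-0.2357)·(-4) = -2.3570.
u_2 = a_2 + 2.3570·e_1 = (1.7778, -1.0000, 2.5556, -4.5556).
‖u_2‖ = 5.6075, so e_2 = (0.3170, -0.1783, 0.4557, -0.8124).
Qᵀb = (-4.2426, -1.0700).
Back-substitute: x_2 = -1.0700/5.6075 = -0.1908.
x_1 = (-4.2426 + 2.3570·(-0.1908))/4.2426 = -1.1060.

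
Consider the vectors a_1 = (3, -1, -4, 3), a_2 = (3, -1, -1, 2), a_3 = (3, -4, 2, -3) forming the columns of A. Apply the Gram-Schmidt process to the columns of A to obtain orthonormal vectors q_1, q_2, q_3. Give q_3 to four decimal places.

q_1 = a_1/‖a_1‖ = (3, -1, -4, 3)/5.9161 = (0.5071, -0.1690, -0.6761, 0.5071).
r_{12} = q_1·a_2 = 3.3806.
u_2 = a_2 − 3.3806·q_1 = (1.2857, -0.4286, 1.2857, 0.2857).
‖u_2‖ = 1.8898, so q_2 = (0.6803, -0.2268, 0.6803, 0.1512).
r_{13} = q_1·a_3 = -0.6761; r_{23} = q_2·a_3 = 3.8552.
u_3 = a_3 + 0.6761·q_1 − 3.8552·q_2 = (0.7200, -3.2400, -1.0800, -3.2400).
‖u_3‖ = 4.7624, so q_3 = (0.1512, -0.6803, -0.2268, -0.6803).

q_3 = (0.1512, -0.6803, -0.2268, -0.6803)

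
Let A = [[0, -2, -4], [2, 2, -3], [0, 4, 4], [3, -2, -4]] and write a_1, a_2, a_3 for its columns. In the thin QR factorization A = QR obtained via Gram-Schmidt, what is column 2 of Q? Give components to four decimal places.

q_2 = (-0.3801, 0.4385, 0.7601, -0.2924)

q_1 = a_1/‖a_1‖ = (0, 2, 0, 3)/3.6056 = (0.0000, 0.5547, 0.0000, 0.8321).
r_{12} = q_1·a_2 = -0.5547.
u_2 = a_2 + 0.5547·q_1 = (-2.0000, 2.3077, 4.0000, -1.5385).
‖u_2‖ = 5.2623, so q_2 = (-0.3801, 0.4385, 0.7601, -0.2924).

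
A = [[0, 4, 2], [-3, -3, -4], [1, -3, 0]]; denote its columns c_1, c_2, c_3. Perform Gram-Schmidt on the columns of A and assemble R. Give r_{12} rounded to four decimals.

c_1 = (0, -3, 1); ‖c_1‖ = 3.1623, so e_1 = (0.0000, -0.9487, 0.3162).
r_{12} = e_1·c_2 = 1.8974.

r_{12} = 1.8974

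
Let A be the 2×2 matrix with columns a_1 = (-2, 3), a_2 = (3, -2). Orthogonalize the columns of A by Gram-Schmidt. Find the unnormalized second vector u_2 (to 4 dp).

a_1 = (-2, 3); ‖a_1‖ = 3.6056, so q_1 = (-0.5547, 0.8321).
q_1·a_2 = (-0.5547)·3 + 0.8321·(-2) = -3.3282.
u_2 = a_2 + 3.3282·q_1 = (1.1538, 0.7692).

u_2 = (1.1538, 0.7692)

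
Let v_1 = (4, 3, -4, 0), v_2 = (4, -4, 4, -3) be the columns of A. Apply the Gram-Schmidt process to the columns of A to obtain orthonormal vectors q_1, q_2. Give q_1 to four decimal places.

q_1 = (0.6247, 0.4685, -0.6247, 0.0000)

v_1 = (4, 3, -4, 0); ‖v_1‖ = 6.4031, so q_1 = (0.6247, 0.4685, -0.6247, 0.0000).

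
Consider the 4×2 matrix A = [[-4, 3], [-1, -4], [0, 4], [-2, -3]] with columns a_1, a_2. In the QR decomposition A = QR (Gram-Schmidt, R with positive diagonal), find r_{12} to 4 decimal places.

r_{12} = -0.4364

q_1 = a_1/‖a_1‖ = (-4, -1, 0, -2)/4.5826 = (-0.8729, -0.2182, 0.0000, -0.4364).
r_{12} = q_1·a_2 = -0.4364.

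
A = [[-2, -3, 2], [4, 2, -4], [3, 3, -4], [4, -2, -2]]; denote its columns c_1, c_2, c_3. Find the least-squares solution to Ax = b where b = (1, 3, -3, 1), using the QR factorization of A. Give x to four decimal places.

c_1 = (-2, 4, 3, 4); ‖c_1‖ = 6.7082, so q_1 = (-0.2981, 0.5963, 0.4472, 0.5963).
q_1·c_2 = (-0.2981)·(-3) + 0.5963·2 + 0.4472·3 + 0.5963·(-2) = 2.2361.
u_2 = c_2 − 2.2361·q_1 = (-2.3333, 0.6667, 2.0000, -3.3333).
‖u_2‖ = 4.5826, so q_2 = (-0.5092, 0.1455, 0.4364, -0.7274).
q_1·c_3 = (-0.2981)·2 + 0.5963·(-4) + 0.4472·(-4) + 0.5963·(-2) = -5.9628; q_2·c_3 = (-0.5092)·2 + 0.1455·(-4) + 0.4364·(-4) + (-0.7274)·(-2) = -1.8912.
u_3 = c_3 + 5.9628·q_1 + 1.8912·q_2 = (-0.7407, -0.1693, -0.5079, 0.1799).
‖u_3‖ = 0.9315, so q_3 = (-0.7952, -0.1818, -0.5453, 0.1931).
Qᵀb = (0.7454, -2.1094, 0.4885).
Back-substitute: x_3 = 0.4885/0.9315 = 0.5244.
x_2 = (-2.1094 + 1.8912·0.5244)/4.5826 = -0.2439.
x_1 = (0.7454 − 2.2361·(-0.2439) + 5.9628·0.5244)/6.7082 = 0.6585.

x = (0.6585, -0.2439, 0.5244)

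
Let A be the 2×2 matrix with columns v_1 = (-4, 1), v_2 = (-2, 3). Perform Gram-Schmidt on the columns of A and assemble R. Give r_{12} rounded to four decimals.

e_1 = v_1/‖v_1‖ = (-4, 1)/4.1231 = (-0.9701, 0.2425).
r_{12} = e_1·v_2 = 2.6679.

r_{12} = 2.6679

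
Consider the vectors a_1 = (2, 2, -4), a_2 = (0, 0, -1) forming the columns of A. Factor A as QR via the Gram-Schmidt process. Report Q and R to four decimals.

a_1 = (2, 2, -4); ‖a_1‖ = 4.8990, so e_1 = (0.4082, 0.4082, -0.8165).
e_1·a_2 = 0.4082·0 + 0.4082·0 + (-0.8165)·(-1) = 0.8165.
u_2 = a_2 − 0.8165·e_1 = (-0.3333, -0.3333, -0.3333).
‖u_2‖ = 0.5774, so e_2 = (-0.5774, -0.5774, -0.5774).

Q = [[0.4082, -0.5774], [0.4082, -0.5774], [-0.8165, -0.5774]], R = [[4.8990, 0.8165], [0.0000, 0.5774]]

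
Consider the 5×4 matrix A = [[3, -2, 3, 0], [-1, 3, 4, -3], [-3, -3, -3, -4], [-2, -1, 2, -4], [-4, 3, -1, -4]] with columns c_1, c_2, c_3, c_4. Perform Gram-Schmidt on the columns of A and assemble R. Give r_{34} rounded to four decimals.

c_1 = (3, -1, -3, -2, -4); ‖c_1‖ = 6.2450, so e_1 = (0.4804, -0.1601, -0.4804, -0.3203, -0.6405).
e_1·c_2 = 0.4804·(-2) + (-0.1601)·3 + (-0.4804)·(-3) + (-0.3203)·(-1) + (-0.6405)·3 = -1.6013.
u_2 = c_2 + 1.6013·e_1 = (-1.2308, 2.7436, -3.7692, -1.5128, 1.9744).
‖u_2‖ = 5.4255, so e_2 = (-0.2268, 0.5057, -0.6947, -0.2788, 0.3639).
e_1·c_3 = 0.4804·3 + (-0.1601)·4 + (-0.4804)·(-3) + (-0.3203)·2 + (-0.6405)·(-1) = 2.2418; e_2·c_3 = (-0.2268)·3 + 0.5057·4 + (-0.6947)·(-3) + (-0.2788)·2 + 0.3639·(-1) = 2.5048.
u_3 = c_3 − 2.2418·e_1 − 2.5048·e_2 = (2.4913, 3.0923, -0.1829, 3.4164, -0.4756).
‖u_3‖ = 5.2631, so e_3 = (0.4733, 0.5875, -0.0348, 0.6491, -0.0904).
r_{34} = e_3·c_4 = -3.8586.

r_{34} = -3.8586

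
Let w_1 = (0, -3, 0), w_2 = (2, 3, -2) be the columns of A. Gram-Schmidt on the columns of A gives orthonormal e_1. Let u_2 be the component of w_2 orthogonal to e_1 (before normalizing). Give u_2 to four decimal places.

e_1 = w_1/‖w_1‖ = (0, -3, 0)/3.0000 = (0.0000, -1.0000, 0.0000).
r_{12} = e_1·w_2 = -3.0000.
u_2 = w_2 + 3.0000·e_1 = (2.0000, 0.0000, -2.0000).

u_2 = (2.0000, 0.0000, -2.0000)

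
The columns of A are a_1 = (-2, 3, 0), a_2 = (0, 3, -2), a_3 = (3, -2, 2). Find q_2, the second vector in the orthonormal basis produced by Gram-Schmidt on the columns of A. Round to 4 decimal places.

a_1 = (-2, 3, 0); ‖a_1‖ = 3.6056, so q_1 = (-0.5547, 0.8321, 0.0000).
q_1·a_2 = (-0.5547)·0 + 0.8321·3 + 0.0000·(-2) = 2.4962.
u_2 = a_2 − 2.4962·q_1 = (1.3846, 0.9231, -2.0000).
‖u_2‖ = 2.6018, so q_2 = (0.5322, 0.3548, -0.7687).

q_2 = (0.5322, 0.3548, -0.7687)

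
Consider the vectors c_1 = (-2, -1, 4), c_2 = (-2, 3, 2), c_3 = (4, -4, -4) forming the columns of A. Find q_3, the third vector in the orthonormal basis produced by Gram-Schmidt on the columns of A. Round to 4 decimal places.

c_1 = (-2, -1, 4); ‖c_1‖ = 4.5826, so q_1 = (-0.4364, -0.2182, 0.8729).
q_1·c_2 = (-0.4364)·(-2) + (-0.2182)·3 + 0.8729·2 = 1.9640.
u_2 = c_2 − 1.9640·q_1 = (-1.1429, 3.4286, 0.2857).
‖u_2‖ = 3.6253, so q_2 = (-0.3152, 0.9457, 0.0788).
q_1·c_3 = (-0.4364)·4 + (-0.2182)·(-4) + 0.8729·(-4) = -4.3644; q_2·c_3 = (-0.3152)·4 + 0.9457·(-4) + 0.0788·(-4) = -5.3592.
u_3 = c_3 + 4.3644·q_1 + 5.3592·q_2 = (0.4058, 0.1159, 0.2319).
‖u_3‖ = 0.4815, so q_3 = (0.8427, 0.2408, 0.4815).

q_3 = (0.8427, 0.2408, 0.4815)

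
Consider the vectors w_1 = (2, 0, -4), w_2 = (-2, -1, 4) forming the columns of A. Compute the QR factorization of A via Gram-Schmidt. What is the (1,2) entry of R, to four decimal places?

w_1 = (2, 0, -4); ‖w_1‖ = 4.4721, so q_1 = (0.4472, 0.0000, -0.8944).
r_{12} = q_1·w_2 = -4.4721.

r_{12} = -4.4721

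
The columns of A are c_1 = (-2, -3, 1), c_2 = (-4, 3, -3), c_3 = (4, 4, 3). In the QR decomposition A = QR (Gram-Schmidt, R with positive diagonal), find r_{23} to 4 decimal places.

q_1 = c_1/‖c_1‖ = (-2, -3, 1)/3.7417 = (-0.5345, -0.8018, 0.2673).
r_{12} = q_1·c_2 = -1.0690.
u_2 = c_2 + 1.0690·q_1 = (-4.5714, 2.1429, -2.7143).
‖u_2‖ = 5.7321, so q_2 = (-0.7975, 0.3738, -0.4735).
r_{23} = q_2·c_3 = -3.1153.

r_{23} = -3.1153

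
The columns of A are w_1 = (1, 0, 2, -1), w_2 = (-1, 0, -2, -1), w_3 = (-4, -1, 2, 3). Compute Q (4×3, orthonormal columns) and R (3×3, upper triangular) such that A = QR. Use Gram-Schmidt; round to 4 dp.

w_1 = (1, 0, 2, -1); ‖w_1‖ = 2.4495, so e_1 = (0.4082, 0.0000, 0.8165, -0.4082).
e_1·w_2 = 0.4082·(-1) + 0.0000·0 + 0.8165·(-2) + (-0.4082)·(-1) = -1.6330.
u_2 = w_2 + 1.6330·e_1 = (-0.3333, 0.0000, -0.6667, -1.6667).
‖u_2‖ = 1.8257, so e_2 = (-0.1826, 0.0000, -0.3651, -0.9129).
e_1·w_3 = 0.4082·(-4) + 0.0000·(-1) + 0.8165·2 + (-0.4082)·3 = -1.2247; e_2·w_3 = (-0.1826)·(-4) + 0.0000·(-1) + (-0.3651)·2 + (-0.9129)·3 = -2.7386.
u_3 = w_3 + 1.2247·e_1 + 2.7386·e_2 = (-4.0000, -1.0000, 2.0000, 0.0000).
‖u_3‖ = 4.5826, so e_3 = (-0.8729, -0.2182, 0.4364, 0.0000).

Q = [[0.4082, -0.1826, -0.8729], [0.0000, 0.0000, -0.2182], [0.8165, -0.3651, 0.4364], [-0.4082, -0.9129, 0.0000]], R = [[2.4495, -1.6330, -1.2247], [0.0000, 1.8257, -2.7386], [0.0000, 0.0000, 4.5826]]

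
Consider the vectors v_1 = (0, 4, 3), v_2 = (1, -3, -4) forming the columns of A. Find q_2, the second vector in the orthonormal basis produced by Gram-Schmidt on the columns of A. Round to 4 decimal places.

q_2 = (0.5812, 0.4882, -0.6510)

v_1 = (0, 4, 3); ‖v_1‖ = 5.0000, so q_1 = (0.0000, 0.8000, 0.6000).
q_1·v_2 = 0.0000·1 + 0.8000·(-3) + 0.6000·(-4) = -4.8000.
u_2 = v_2 + 4.8000·q_1 = (1.0000, 0.8400, -1.1200).
‖u_2‖ = 1.7205, so q_2 = (0.5812, 0.4882, -0.6510).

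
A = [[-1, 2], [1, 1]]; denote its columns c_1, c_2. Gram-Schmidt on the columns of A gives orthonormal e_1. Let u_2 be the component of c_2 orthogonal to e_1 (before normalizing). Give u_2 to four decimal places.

e_1 = c_1/‖c_1‖ = (-1, 1)/1.4142 = (-0.7071, 0.7071).
r_{12} = e_1·c_2 = -0.7071.
u_2 = c_2 + 0.7071·e_1 = (1.5000, 1.5000).

u_2 = (1.5000, 1.5000)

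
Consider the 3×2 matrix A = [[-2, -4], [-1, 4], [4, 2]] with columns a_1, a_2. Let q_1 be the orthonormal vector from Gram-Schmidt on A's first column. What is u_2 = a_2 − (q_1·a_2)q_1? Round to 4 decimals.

a_1 = (-2, -1, 4); ‖a_1‖ = 4.5826, so q_1 = (-0.4364, -0.2182, 0.8729).
q_1·a_2 = (-0.4364)·(-4) + (-0.2182)·4 + 0.8729·2 = 2.6186.
u_2 = a_2 − 2.6186·q_1 = (-2.8571, 4.5714, -0.2857).

u_2 = (-2.8571, 4.5714, -0.2857)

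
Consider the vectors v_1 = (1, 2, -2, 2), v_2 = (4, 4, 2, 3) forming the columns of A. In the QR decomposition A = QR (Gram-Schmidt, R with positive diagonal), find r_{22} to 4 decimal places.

r_{22} = 5.4702

v_1 = (1, 2, -2, 2); ‖v_1‖ = 3.6056, so e_1 = (0.2774, 0.5547, -0.5547, 0.5547).
e_1·v_2 = 0.2774·4 + 0.5547·4 + (-0.5547)·2 + 0.5547·3 = 3.8829.
u_2 = v_2 − 3.8829·e_1 = (2.9231, 1.8462, 4.1538, 0.8462).
r_{22} = ‖u_2‖ = 5.4702.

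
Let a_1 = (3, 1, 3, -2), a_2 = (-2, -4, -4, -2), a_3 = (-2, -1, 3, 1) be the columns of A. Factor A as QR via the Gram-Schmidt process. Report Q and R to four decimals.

Q = [[0.6255, 0.0683, -0.5203], [0.2085, -0.6320, -0.4730], [0.6255, -0.3246, 0.7095], [-0.4170, -0.7004, 0.0473]], R = [[4.7958, -3.7533, 0.0000], [0.0000, 5.0905, -1.1787], [0.0000, 0.0000, 3.6893]]

e_1 = a_1/‖a_1‖ = (3, 1, 3, -2)/4.7958 = (0.6255, 0.2085, 0.6255, -0.4170).
r_{12} = e_1·a_2 = -3.7533.
u_2 = a_2 + 3.7533·e_1 = (0.3478, -3.2174, -1.6522, -3.5652).
‖u_2‖ = 5.0905, so e_2 = (0.0683, -0.6320, -0.3246, -0.7004).
r_{13} = e_1·a_3 = 0.0000; r_{23} = e_2·a_3 = -1.1787.
u_3 = a_3 − 0.0000·e_1 + 1.1787·e_2 = (-1.9195, -1.7450, 2.6174, 0.1745).
‖u_3‖ = 3.6893, so e_3 = (-0.5203, -0.4730, 0.7095, 0.0473).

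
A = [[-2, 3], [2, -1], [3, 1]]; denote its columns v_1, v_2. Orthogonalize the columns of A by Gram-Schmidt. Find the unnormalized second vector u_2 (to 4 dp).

u_2 = (2.4118, -0.4118, 1.8824)

v_1 = (-2, 2, 3); ‖v_1‖ = 4.1231, so e_1 = (-0.4851, 0.4851, 0.7276).
e_1·v_2 = (-0.4851)·3 + 0.4851·(-1) + 0.7276·1 = -1.2127.
u_2 = v_2 + 1.2127·e_1 = (2.4118, -0.4118, 1.8824).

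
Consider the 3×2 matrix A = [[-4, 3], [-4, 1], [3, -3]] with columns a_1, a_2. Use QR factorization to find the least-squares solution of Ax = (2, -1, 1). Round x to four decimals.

a_1 = (-4, -4, 3); ‖a_1‖ = 6.4031, so e_1 = (-0.6247, -0.6247, 0.4685).
e_1·a_2 = (-0.6247)·3 + (-0.6247)·1 + 0.4685·(-3) = -3.9043.
u_2 = a_2 + 3.9043·e_1 = (0.5610, -1.4390, -1.1707).
‖u_2‖ = 1.9381, so e_2 = (0.2895, -0.7425, -0.6041).
Qᵀb = (-0.1562, 0.7173).
Back-substitute: x_2 = 0.7173/1.9381 = 0.3701.
x_1 = (-0.1562 + 3.9043·0.3701)/6.4031 = 0.2013.

x = (0.2013, 0.3701)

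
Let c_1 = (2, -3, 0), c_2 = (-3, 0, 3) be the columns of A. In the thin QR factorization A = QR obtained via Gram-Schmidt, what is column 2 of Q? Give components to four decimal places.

c_1 = (2, -3, 0); ‖c_1‖ = 3.6056, so e_1 = (0.5547, -0.8321, 0.0000).
e_1·c_2 = 0.5547·(-3) + (-0.8321)·0 + 0.0000·3 = -1.6641.
u_2 = c_2 + 1.6641·e_1 = (-2.0769, -1.3846, 3.0000).
‖u_2‖ = 3.9027, so e_2 = (-0.5322, -0.3548, 0.7687).

e_2 = (-0.5322, -0.3548, 0.7687)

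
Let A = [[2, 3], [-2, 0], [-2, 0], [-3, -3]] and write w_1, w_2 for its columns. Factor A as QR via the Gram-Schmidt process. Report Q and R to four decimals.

w_1 = (2, -2, -2, -3); ‖w_1‖ = 4.5826, so q_1 = (0.4364, -0.4364, -0.4364, -0.6547).
q_1·w_2 = 0.4364·3 + (-0.4364)·0 + (-0.4364)·0 + (-0.6547)·(-3) = 3.2733.
u_2 = w_2 − 3.2733·q_1 = (1.5714, 1.4286, 1.4286, -0.8571).
‖u_2‖ = 2.6992, so q_2 = (0.5822, 0.5293, 0.5293, -0.3176).

Q = [[0.4364, 0.5822], [-0.4364, 0.5293], [-0.4364, 0.5293], [-0.6547, -0.3176]], R = [[4.5826, 3.2733], [0.0000, 2.6992]]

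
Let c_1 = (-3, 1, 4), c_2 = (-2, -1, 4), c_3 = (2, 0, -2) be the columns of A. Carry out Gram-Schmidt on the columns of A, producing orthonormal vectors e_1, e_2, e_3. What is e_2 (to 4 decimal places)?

e_2 = (0.2105, -0.8995, 0.3828)

e_1 = c_1/‖c_1‖ = (-3, 1, 4)/5.0990 = (-0.5883, 0.1961, 0.7845).
r_{12} = e_1·c_2 = 4.1184.
u_2 = c_2 − 4.1184·e_1 = (0.4231, -1.8077, 0.7692).
‖u_2‖ = 2.0096, so e_2 = (0.2105, -0.8995, 0.3828).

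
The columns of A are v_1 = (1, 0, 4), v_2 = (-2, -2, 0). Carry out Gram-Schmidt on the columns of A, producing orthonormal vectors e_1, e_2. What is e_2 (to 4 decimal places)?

e_2 = (-0.6755, -0.7177, 0.1689)

e_1 = v_1/‖v_1‖ = (1, 0, 4)/4.1231 = (0.2425, 0.0000, 0.9701).
r_{12} = e_1·v_2 = -0.4851.
u_2 = v_2 + 0.4851·e_1 = (-1.8824, -2.0000, 0.4706).
‖u_2‖ = 2.7865, so e_2 = (-0.6755, -0.7177, 0.1689).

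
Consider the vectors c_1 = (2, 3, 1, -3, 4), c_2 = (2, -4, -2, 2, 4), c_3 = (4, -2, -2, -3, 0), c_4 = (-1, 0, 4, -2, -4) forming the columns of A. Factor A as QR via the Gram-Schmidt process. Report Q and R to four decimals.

q_1 = c_1/‖c_1‖ = (2, 3, 1, -3, 4)/6.2450 = (0.3203, 0.4804, 0.1601, -0.4804, 0.6405).
r_{12} = q_1·c_2 = 0.0000.
u_2 = c_2 − 0.0000·q_1 = (2.0000, -4.0000, -2.0000, 2.0000, 4.0000).
‖u_2‖ = 6.6332, so q_2 = (0.3015, -0.6030, -0.3015, 0.3015, 0.6030).
r_{13} = q_1·c_3 = 1.4412; r_{23} = q_2·c_3 = 2.1106.
u_3 = c_3 − 1.4412·q_1 − 2.1106·q_2 = (2.9021, -1.4196, -1.5944, -2.9441, -2.1958).
‖u_3‖ = 5.1448, so q_3 = (0.5641, -0.2759, -0.3099, -0.5722, -0.4268).
r_{14} = q_1·c_4 = -1.2810; r_{24} = q_2·c_4 = -4.5227; r_{34} = q_3·c_4 = 1.0480.
u_4 = c_4 + 1.2810·q_1 + 4.5227·q_2 − 1.0480·q_3 = (0.1827, -1.8227, 3.1663, -0.6520, -0.0049).
‖u_4‖ = 3.7157, so q_4 = (0.0492, -0.4906, 0.8521, -0.1755, -0.0013).

Q = [[0.3203, 0.3015, 0.5641, 0.0492], [0.4804, -0.6030, -0.2759, -0.4906], [0.1601, -0.3015, -0.3099, 0.8521], [-0.4804, 0.3015, -0.5722, -0.1755], [0.6405, 0.6030, -0.4268, -0.0013]], R = [[6.2450, 0.0000, 1.4412, -1.2810], [0.0000, 6.6332, 2.1106, -4.5227], [0.0000, 0.0000, 5.1448, 1.0480], [0.0000, 0.0000, 0.0000, 3.7157]]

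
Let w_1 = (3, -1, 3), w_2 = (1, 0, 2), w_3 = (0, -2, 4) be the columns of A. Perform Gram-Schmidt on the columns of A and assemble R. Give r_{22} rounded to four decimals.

w_1 = (3, -1, 3); ‖w_1‖ = 4.3589, so q_1 = (0.6882, -0.2294, 0.6882).
q_1·w_2 = 0.6882·1 + (-0.2294)·0 + 0.6882·2 = 2.0647.
u_2 = w_2 − 2.0647·q_1 = (-0.4211, 0.4737, 0.5789).
r_{22} = ‖u_2‖ = 0.8584.

r_{22} = 0.8584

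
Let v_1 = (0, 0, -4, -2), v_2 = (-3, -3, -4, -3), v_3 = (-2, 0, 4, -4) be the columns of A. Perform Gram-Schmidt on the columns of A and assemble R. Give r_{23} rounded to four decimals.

r_{23} = 2.4908

v_1 = (0, 0, -4, -2); ‖v_1‖ = 4.4721, so e_1 = (0.0000, 0.0000, -0.8944, -0.4472).
e_1·v_2 = 0.0000·(-3) + 0.0000·(-3) + (-0.8944)·(-4) + (-0.4472)·(-3) = 4.9193.
u_2 = v_2 − 4.9193·e_1 = (-3.0000, -3.0000, 0.4000, -0.8000).
‖u_2‖ = 4.3359, so e_2 = (-0.6919, -0.6919, 0.0923, -0.1845).
r_{23} = e_2·v_3 = 2.4908.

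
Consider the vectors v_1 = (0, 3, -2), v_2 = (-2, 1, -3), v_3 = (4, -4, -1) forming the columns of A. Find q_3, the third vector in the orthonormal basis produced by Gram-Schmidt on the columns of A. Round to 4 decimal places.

q_3 = (0.6965, -0.3980, -0.5970)

v_1 = (0, 3, -2); ‖v_1‖ = 3.6056, so q_1 = (0.0000, 0.8321, -0.5547).
q_1·v_2 = 0.0000·(-2) + 0.8321·1 + (-0.5547)·(-3) = 2.4962.
u_2 = v_2 − 2.4962·q_1 = (-2.0000, -1.0769, -1.6154).
‖u_2‖ = 2.7873, so q_2 = (-0.7175, -0.3864, -0.5795).
q_1·v_3 = 0.0000·4 + 0.8321·(-4) + (-0.5547)·(-1) = -2.7735; q_2·v_3 = (-0.7175)·4 + (-0.3864)·(-4) + (-0.5795)·(-1) = -0.7451.
u_3 = v_3 + 2.7735·q_1 + 0.7451·q_2 = (3.4653, -1.9802, -2.9703).
‖u_3‖ = 4.9752, so q_3 = (0.6965, -0.3980, -0.5970).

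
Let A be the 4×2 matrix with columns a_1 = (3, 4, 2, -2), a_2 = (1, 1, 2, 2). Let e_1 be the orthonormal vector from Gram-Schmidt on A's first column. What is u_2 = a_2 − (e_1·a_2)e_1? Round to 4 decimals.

a_1 = (3, 4, 2, -2); ‖a_1‖ = 5.7446, so e_1 = (0.5222, 0.6963, 0.3482, -0.3482).
e_1·a_2 = 0.5222·1 + 0.6963·1 + 0.3482·2 + (-0.3482)·2 = 1.2185.
u_2 = a_2 − 1.2185·e_1 = (0.3636, 0.1515, 1.5758, 2.4242).

u_2 = (0.3636, 0.1515, 1.5758, 2.4242)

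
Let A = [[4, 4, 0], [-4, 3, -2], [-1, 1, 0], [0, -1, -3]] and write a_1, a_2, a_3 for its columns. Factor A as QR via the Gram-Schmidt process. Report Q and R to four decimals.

q_1 = a_1/‖a_1‖ = (4, -4, -1, 0)/5.7446 = (0.6963, -0.6963, -0.1741, 0.0000).
r_{12} = q_1·a_2 = 0.5222.
u_2 = a_2 − 0.5222·q_1 = (3.6364, 3.3636, 1.0909, -1.0000).
‖u_2‖ = 5.1698, so q_2 = (0.7034, 0.6506, 0.2110, -0.1934).
r_{13} = q_1·a_3 = 1.3926; r_{23} = q_2·a_3 = -0.7210.
u_3 = a_3 − 1.3926·q_1 + 0.7210·q_2 = (-0.4626, -0.5612, 0.3946, -3.1395).
‖u_3‖ = 3.2467, so q_3 = (-0.1425, -0.1729, 0.1215, -0.9670).

Q = [[0.6963, 0.7034, -0.1425], [-0.6963, 0.6506, -0.1729], [-0.1741, 0.2110, 0.1215], [0.0000, -0.1934, -0.9670]], R = [[5.7446, 0.5222, 1.3926], [0.0000, 5.1698, -0.7210], [0.0000, 0.0000, 3.2467]]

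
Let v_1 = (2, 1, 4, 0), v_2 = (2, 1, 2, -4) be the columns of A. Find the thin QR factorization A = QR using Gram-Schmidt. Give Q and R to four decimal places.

e_1 = v_1/‖v_1‖ = (2, 1, 4, 0)/4.5826 = (0.4364, 0.2182, 0.8729, 0.0000).
r_{12} = e_1·v_2 = 2.8368.
u_2 = v_2 − 2.8368·e_1 = (0.7619, 0.3810, -0.4762, -4.0000).
‖u_2‖ = 4.1173, so e_2 = (0.1850, 0.0925, -0.1157, -0.9715).

Q = [[0.4364, 0.1850], [0.2182, 0.0925], [0.8729, -0.1157], [0.0000, -0.9715]], R = [[4.5826, 2.8368], [0.0000, 4.1173]]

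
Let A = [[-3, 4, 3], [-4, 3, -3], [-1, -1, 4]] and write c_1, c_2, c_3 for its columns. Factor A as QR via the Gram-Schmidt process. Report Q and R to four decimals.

c_1 = (-3, -4, -1); ‖c_1‖ = 5.0990, so e_1 = (-0.5883, -0.7845, -0.1961).
e_1·c_2 = (-0.5883)·4 + (-0.7845)·3 + (-0.1961)·(-1) = -4.5107.
u_2 = c_2 + 4.5107·e_1 = (1.3462, -0.5385, -1.8846).
‖u_2‖ = 2.3778, so e_2 = (0.5661, -0.2265, -0.7926).
e_1·c_3 = (-0.5883)·3 + (-0.7845)·(-3) + (-0.1961)·4 = -0.1961; e_2·c_3 = 0.5661·3 + (-0.2265)·(-3) + (-0.7926)·4 = -0.7926.
u_3 = c_3 + 0.1961·e_1 + 0.7926·e_2 = (3.3333, -3.3333, 3.3333).
‖u_3‖ = 5.7735, so e_3 = (0.5774, -0.5774, 0.5774).

Q = [[-0.5883, 0.5661, 0.5774], [-0.7845, -0.2265, -0.5774], [-0.1961, -0.7926, 0.5774]], R = [[5.0990, -4.5107, -0.1961], [0.0000, 2.3778, -0.7926], [0.0000, 0.0000, 5.7735]]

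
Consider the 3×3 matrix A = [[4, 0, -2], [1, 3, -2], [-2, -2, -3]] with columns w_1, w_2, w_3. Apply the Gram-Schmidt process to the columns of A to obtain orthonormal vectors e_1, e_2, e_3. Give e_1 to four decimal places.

e_1 = (0.8729, 0.2182, -0.4364)

e_1 = w_1/‖w_1‖ = (4, 1, -2)/4.5826 = (0.8729, 0.2182, -0.4364).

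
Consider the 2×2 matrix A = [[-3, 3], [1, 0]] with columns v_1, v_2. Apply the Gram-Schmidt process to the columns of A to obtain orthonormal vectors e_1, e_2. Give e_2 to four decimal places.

e_1 = v_1/‖v_1‖ = (-3, 1)/3.1623 = (-0.9487, 0.3162).
r_{12} = e_1·v_2 = -2.8460.
u_2 = v_2 + 2.8460·e_1 = (0.3000, 0.9000).
‖u_2‖ = 0.9487, so e_2 = (0.3162, 0.9487).

e_2 = (0.3162, 0.9487)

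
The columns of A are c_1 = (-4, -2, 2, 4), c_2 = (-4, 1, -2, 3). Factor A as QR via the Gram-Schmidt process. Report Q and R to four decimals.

c_1 = (-4, -2, 2, 4); ‖c_1‖ = 6.3246, so e_1 = (-0.6325, -0.3162, 0.3162, 0.6325).
e_1·c_2 = (-0.6325)·(-4) + (-0.3162)·1 + 0.3162·(-2) + 0.6325·3 = 3.4785.
u_2 = c_2 − 3.4785·e_1 = (-1.8000, 2.1000, -3.1000, 0.8000).
‖u_2‖ = 4.2308, so e_2 = (-0.4254, 0.4964, -0.7327, 0.1891).

Q = [[-0.6325, -0.4254], [-0.3162, 0.4964], [0.3162, -0.7327], [0.6325, 0.1891]], R = [[6.3246, 3.4785], [0.0000, 4.2308]]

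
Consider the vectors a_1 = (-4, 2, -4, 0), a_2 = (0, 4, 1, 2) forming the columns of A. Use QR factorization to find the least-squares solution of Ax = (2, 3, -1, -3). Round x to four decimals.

x = (0.0297, 0.2324)

q_1 = a_1/‖a_1‖ = (-4, 2, -4, 0)/6.0000 = (-0.6667, 0.3333, -0.6667, 0.0000).
r_{12} = q_1·a_2 = 0.6667.
u_2 = a_2 − 0.6667·q_1 = (0.4444, 3.7778, 1.4444, 2.0000).
‖u_2‖ = 4.5338, so q_2 = (0.0980, 0.8332, 0.3186, 0.4411).
Qᵀb = (0.3333, 1.0538).
Back-substitute: x_2 = 1.0538/4.5338 = 0.2324.
x_1 = (0.3333 − 0.6667·0.2324)/6.0000 = 0.0297.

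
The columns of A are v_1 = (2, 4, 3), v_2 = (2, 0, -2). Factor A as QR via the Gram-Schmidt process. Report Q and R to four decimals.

v_1 = (2, 4, 3); ‖v_1‖ = 5.3852, so q_1 = (0.3714, 0.7428, 0.5571).
q_1·v_2 = 0.3714·2 + 0.7428·0 + 0.5571·(-2) = -0.3714.
u_2 = v_2 + 0.3714·q_1 = (2.1379, 0.2759, -1.7931).
‖u_2‖ = 2.8039, so q_2 = (0.7625, 0.0984, -0.6395).

Q = [[0.3714, 0.7625], [0.7428, 0.0984], [0.5571, -0.6395]], R = [[5.3852, -0.3714], [0.0000, 2.8039]]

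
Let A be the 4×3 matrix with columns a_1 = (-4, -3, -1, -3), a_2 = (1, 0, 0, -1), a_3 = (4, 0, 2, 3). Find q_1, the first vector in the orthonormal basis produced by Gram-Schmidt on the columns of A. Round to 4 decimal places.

a_1 = (-4, -3, -1, -3); ‖a_1‖ = 5.9161, so q_1 = (-0.6761, -0.5071, -0.1690, -0.5071).

q_1 = (-0.6761, -0.5071, -0.1690, -0.5071)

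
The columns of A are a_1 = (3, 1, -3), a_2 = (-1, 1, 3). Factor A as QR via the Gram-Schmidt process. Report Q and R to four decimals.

Q = [[0.6882, 0.3424], [0.2294, 0.7337], [-0.6882, 0.5869]], R = [[4.3589, -2.5236], [0.0000, 2.1521]]

a_1 = (3, 1, -3); ‖a_1‖ = 4.3589, so e_1 = (0.6882, 0.2294, -0.6882).
e_1·a_2 = 0.6882·(-1) + 0.2294·1 + (-0.6882)·3 = -2.5236.
u_2 = a_2 + 2.5236·e_1 = (0.7368, 1.5789, 1.2632).
‖u_2‖ = 2.1521, so e_2 = (0.3424, 0.7337, 0.5869).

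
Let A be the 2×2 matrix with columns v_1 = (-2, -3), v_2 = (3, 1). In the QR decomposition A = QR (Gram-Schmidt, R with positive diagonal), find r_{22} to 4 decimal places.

e_1 = v_1/‖v_1‖ = (-2, -3)/3.6056 = (-0.5547, -0.8321).
r_{12} = e_1·v_2 = -2.4962.
u_2 = v_2 + 2.4962·e_1 = (1.6154, -1.0769).
r_{22} = ‖u_2‖ = 1.9415.

r_{22} = 1.9415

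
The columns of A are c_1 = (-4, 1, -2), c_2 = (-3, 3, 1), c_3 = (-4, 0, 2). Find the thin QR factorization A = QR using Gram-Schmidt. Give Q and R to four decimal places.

Q = [[-0.8729, -0.1583, -0.4616], [0.2182, 0.7194, -0.6594], [-0.4364, 0.6763, 0.5934]], R = [[4.5826, 2.8368, 2.6186], [0.0000, 3.3094, 1.9857], [0.0000, 0.0000, 3.0332]]

e_1 = c_1/‖c_1‖ = (-4, 1, -2)/4.5826 = (-0.8729, 0.2182, -0.4364).
r_{12} = e_1·c_2 = 2.8368.
u_2 = c_2 − 2.8368·e_1 = (-0.5238, 2.3810, 2.2381).
‖u_2‖ = 3.3094, so e_2 = (-0.1583, 0.7194, 0.6763).
r_{13} = e_1·c_3 = 2.6186; r_{23} = e_2·c_3 = 1.9857.
u_3 = c_3 − 2.6186·e_1 − 1.9857·e_2 = (-1.4000, -2.0000, 1.8000).
‖u_3‖ = 3.0332, so e_3 = (-0.4616, -0.6594, 0.5934).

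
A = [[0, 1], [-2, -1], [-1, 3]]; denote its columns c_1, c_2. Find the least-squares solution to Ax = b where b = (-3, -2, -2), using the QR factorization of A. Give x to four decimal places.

c_1 = (0, -2, -1); ‖c_1‖ = 2.2361, so q_1 = (0.0000, -0.8944, -0.4472).
q_1·c_2 = 0.0000·1 + (-0.8944)·(-1) + (-0.4472)·3 = -0.4472.
u_2 = c_2 + 0.4472·q_1 = (1.0000, -1.4000, 2.8000).
‖u_2‖ = 3.2863, so q_2 = (0.3043, -0.4260, 0.8520).
Qᵀb = (2.6833, -1.7649).
Back-substitute: x_2 = -1.7649/3.2863 = -0.5370.
x_1 = (2.6833 + 0.4472·(-0.5370))/2.2361 = 1.0926.

x = (1.0926, -0.5370)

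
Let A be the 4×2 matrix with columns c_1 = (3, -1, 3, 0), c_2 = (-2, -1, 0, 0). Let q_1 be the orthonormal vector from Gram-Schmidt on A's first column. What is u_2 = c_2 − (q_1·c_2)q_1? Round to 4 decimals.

u_2 = (-1.2105, -1.2632, 0.7895, 0.0000)

c_1 = (3, -1, 3, 0); ‖c_1‖ = 4.3589, so q_1 = (0.6882, -0.2294, 0.6882, 0.0000).
q_1·c_2 = 0.6882·(-2) + (-0.2294)·(-1) + 0.6882·0 + 0.0000·0 = -1.1471.
u_2 = c_2 + 1.1471·q_1 = (-1.2105, -1.2632, 0.7895, 0.0000).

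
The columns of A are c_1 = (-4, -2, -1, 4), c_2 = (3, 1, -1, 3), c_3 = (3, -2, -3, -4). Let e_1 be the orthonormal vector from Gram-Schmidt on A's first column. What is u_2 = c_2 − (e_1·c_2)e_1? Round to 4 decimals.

c_1 = (-4, -2, -1, 4); ‖c_1‖ = 6.0828, so e_1 = (-0.6576, -0.3288, -0.1644, 0.6576).
e_1·c_2 = (-0.6576)·3 + (-0.3288)·1 + (-0.1644)·(-1) + 0.6576·3 = -0.1644.
u_2 = c_2 + 0.1644·e_1 = (2.8919, 0.9459, -1.0270, 3.1081).

u_2 = (2.8919, 0.9459, -1.0270, 3.1081)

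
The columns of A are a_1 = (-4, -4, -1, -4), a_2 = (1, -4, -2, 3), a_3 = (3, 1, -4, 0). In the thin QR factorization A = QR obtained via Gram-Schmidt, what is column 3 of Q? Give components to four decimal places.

q_3 = (0.3757, 0.2131, -0.8157, -0.3849)

q_1 = a_1/‖a_1‖ = (-4, -4, -1, -4)/7.0000 = (-0.5714, -0.5714, -0.1429, -0.5714).
r_{12} = q_1·a_2 = 0.2857.
u_2 = a_2 − 0.2857·q_1 = (1.1633, -3.8367, -1.9592, 3.1633).
‖u_2‖ = 5.4698, so q_2 = (0.2127, -0.7014, -0.3582, 0.5783).
r_{13} = q_1·a_3 = -1.7143; r_{23} = q_2·a_3 = 1.3693.
u_3 = a_3 + 1.7143·q_1 − 1.3693·q_2 = (1.7292, 0.9809, -3.7544, -1.7715).
‖u_3‖ = 4.6028, so q_3 = (0.3757, 0.2131, -0.8157, -0.3849).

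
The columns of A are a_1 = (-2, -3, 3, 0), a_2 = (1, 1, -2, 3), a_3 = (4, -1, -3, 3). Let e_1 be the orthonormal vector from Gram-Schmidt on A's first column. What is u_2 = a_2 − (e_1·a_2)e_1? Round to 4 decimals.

a_1 = (-2, -3, 3, 0); ‖a_1‖ = 4.6904, so e_1 = (-0.4264, -0.6396, 0.6396, 0.0000).
e_1·a_2 = (-0.4264)·1 + (-0.6396)·1 + 0.6396·(-2) + 0.0000·3 = -2.3452.
u_2 = a_2 + 2.3452·e_1 = (0.0000, -0.5000, -0.5000, 3.0000).

u_2 = (0.0000, -0.5000, -0.5000, 3.0000)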